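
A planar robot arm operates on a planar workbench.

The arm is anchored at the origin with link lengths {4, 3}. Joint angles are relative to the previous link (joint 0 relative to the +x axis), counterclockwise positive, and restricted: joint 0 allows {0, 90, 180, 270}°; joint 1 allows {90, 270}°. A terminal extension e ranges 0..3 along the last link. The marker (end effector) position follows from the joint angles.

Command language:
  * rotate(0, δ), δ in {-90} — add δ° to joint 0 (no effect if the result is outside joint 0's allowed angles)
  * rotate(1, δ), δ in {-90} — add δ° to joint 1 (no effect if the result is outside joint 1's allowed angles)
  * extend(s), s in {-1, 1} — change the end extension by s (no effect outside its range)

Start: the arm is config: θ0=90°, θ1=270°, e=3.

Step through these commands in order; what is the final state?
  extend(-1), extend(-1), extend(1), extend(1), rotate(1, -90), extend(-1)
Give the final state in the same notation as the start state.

from: config: θ0=90°, θ1=270°, e=3
step 1 (extend(-1)): config: θ0=90°, θ1=270°, e=2
step 2 (extend(-1)): config: θ0=90°, θ1=270°, e=1
step 3 (extend(1)): config: θ0=90°, θ1=270°, e=2
step 4 (extend(1)): config: θ0=90°, θ1=270°, e=3
step 5 (rotate(1, -90)): config: θ0=90°, θ1=270°, e=3
step 6 (extend(-1)): config: θ0=90°, θ1=270°, e=2

config: θ0=90°, θ1=270°, e=2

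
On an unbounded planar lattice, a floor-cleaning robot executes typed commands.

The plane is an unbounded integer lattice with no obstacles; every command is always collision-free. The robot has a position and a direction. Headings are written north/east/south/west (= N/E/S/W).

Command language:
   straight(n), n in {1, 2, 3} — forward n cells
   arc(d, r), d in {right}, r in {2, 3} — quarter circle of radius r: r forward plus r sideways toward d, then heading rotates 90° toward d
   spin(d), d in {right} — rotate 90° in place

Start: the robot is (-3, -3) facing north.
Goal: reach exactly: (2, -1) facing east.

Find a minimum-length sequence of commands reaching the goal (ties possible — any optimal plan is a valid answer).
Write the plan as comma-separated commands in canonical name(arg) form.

arc(right, 2), straight(3)

initial: (-3, -3) facing north
t=1 arc(right, 2) ⇒ (-1, -1) facing east
t=2 straight(3) ⇒ (2, -1) facing east
no 1-step plan works, so 2 is optimal.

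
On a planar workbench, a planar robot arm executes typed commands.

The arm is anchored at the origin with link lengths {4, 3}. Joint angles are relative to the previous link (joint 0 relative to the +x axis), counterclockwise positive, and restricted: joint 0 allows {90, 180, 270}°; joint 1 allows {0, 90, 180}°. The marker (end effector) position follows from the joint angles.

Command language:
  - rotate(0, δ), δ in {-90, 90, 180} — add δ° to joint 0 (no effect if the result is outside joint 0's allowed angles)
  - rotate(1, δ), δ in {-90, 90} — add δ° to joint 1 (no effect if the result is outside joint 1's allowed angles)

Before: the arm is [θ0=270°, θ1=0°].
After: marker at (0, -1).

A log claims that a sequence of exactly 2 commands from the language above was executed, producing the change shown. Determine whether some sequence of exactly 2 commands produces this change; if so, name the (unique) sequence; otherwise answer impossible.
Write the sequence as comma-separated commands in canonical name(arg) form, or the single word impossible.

start: [θ0=270°, θ1=0°]
[1] after rotate(1, 90): [θ0=270°, θ1=90°]
[2] after rotate(1, 90): [θ0=270°, θ1=180°]
no other 2-command option fits: unique.

rotate(1, 90), rotate(1, 90)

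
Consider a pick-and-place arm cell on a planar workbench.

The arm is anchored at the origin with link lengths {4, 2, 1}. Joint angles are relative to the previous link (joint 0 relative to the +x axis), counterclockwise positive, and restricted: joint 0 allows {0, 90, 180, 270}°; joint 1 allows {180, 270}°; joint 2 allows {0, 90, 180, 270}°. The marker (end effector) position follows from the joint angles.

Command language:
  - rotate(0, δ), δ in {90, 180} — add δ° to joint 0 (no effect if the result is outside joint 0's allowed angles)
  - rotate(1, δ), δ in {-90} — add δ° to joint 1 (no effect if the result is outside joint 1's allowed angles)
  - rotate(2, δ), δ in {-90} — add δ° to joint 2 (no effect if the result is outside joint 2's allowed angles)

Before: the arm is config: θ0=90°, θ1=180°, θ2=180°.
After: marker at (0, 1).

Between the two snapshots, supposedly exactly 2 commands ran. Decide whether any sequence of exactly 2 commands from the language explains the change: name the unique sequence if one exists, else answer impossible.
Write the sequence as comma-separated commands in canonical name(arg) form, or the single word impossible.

rotate(2, -90), rotate(2, -90)

start: config: θ0=90°, θ1=180°, θ2=180°
1. rotate(2, -90) → config: θ0=90°, θ1=180°, θ2=90°
2. rotate(2, -90) → config: θ0=90°, θ1=180°, θ2=0°
all 16 alternatives checked — unique.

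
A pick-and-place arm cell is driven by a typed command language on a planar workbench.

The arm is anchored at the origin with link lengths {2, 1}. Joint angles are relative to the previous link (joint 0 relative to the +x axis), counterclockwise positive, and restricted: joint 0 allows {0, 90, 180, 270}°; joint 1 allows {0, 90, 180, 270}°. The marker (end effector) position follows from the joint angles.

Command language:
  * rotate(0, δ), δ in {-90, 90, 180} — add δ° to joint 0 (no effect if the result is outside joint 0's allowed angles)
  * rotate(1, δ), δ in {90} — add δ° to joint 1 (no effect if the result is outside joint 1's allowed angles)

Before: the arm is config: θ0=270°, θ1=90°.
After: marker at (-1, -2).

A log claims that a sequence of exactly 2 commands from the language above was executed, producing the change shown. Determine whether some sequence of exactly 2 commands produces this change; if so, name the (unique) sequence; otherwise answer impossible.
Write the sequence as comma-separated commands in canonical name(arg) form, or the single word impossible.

initial: config: θ0=270°, θ1=90°
t=1 rotate(1, 90) ⇒ config: θ0=270°, θ1=180°
t=2 rotate(1, 90) ⇒ config: θ0=270°, θ1=270°
no rival 2-sequence matches.

rotate(1, 90), rotate(1, 90)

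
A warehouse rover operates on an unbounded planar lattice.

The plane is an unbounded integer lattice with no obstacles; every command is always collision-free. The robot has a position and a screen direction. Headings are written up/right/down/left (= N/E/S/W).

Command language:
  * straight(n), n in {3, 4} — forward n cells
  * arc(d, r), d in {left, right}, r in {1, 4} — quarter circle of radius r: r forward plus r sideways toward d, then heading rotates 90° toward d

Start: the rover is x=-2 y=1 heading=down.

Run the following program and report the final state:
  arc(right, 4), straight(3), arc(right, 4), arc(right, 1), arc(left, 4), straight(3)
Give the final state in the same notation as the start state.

from: x=-2 y=1 heading=down
step 1 (arc(right, 4)): x=-6 y=-3 heading=left
step 2 (straight(3)): x=-9 y=-3 heading=left
step 3 (arc(right, 4)): x=-13 y=1 heading=up
step 4 (arc(right, 1)): x=-12 y=2 heading=right
step 5 (arc(left, 4)): x=-8 y=6 heading=up
step 6 (straight(3)): x=-8 y=9 heading=up

x=-8 y=9 heading=up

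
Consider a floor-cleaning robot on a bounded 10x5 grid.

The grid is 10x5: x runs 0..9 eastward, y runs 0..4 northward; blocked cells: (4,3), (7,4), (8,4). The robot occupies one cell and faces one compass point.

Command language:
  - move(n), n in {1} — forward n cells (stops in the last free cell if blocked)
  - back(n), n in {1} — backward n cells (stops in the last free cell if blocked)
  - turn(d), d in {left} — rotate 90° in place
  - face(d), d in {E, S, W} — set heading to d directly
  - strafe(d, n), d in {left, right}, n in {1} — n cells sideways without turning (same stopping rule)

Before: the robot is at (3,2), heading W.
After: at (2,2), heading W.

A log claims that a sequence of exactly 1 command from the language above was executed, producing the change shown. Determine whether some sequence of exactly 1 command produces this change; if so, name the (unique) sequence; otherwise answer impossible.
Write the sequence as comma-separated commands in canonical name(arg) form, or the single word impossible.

key: heading stays W — the single command does not turn
initial: at (3,2), heading W
1. move(1) → at (2,2), heading W
no rival 1-sequence matches.

move(1)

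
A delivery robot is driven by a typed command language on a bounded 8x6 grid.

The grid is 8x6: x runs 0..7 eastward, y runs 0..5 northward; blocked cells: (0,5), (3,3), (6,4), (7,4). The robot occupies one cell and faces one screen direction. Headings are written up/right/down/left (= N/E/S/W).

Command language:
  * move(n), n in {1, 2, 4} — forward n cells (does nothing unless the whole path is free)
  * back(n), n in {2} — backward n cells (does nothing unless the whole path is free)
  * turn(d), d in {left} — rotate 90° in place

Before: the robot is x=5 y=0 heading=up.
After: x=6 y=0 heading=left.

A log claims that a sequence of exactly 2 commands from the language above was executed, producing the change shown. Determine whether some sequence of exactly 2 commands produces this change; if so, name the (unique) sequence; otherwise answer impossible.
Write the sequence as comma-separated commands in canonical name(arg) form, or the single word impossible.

impossible

checked all 2-command options: none fits.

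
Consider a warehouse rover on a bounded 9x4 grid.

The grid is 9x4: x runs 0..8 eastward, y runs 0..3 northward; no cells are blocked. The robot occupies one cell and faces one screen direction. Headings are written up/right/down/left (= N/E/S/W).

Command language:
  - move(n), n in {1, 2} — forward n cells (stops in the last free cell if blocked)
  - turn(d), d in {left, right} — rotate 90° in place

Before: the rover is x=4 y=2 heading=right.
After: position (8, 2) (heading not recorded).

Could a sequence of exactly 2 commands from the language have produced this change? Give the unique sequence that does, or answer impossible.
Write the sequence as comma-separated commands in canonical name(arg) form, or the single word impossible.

move(2), move(2)

initial: x=4 y=2 heading=right
step 1 (move(2)): x=6 y=2 heading=right
step 2 (move(2)): x=8 y=2 heading=right
uniquely the one of 16 2-step routes that fits.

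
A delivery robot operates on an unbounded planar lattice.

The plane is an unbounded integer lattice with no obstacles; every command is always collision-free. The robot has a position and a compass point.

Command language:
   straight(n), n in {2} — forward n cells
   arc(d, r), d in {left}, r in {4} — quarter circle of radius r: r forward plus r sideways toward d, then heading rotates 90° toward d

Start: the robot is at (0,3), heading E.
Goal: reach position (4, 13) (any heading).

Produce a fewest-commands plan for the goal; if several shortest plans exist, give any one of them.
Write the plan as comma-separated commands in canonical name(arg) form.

t0: at (0,3), heading E
step 1 (arc(left, 4)): at (4,7), heading N
step 2 (straight(2)): at (4,9), heading N
step 3 (straight(2)): at (4,11), heading N
step 4 (straight(2)): at (4,13), heading N
nothing shorter than 4 reaches the goal.

arc(left, 4), straight(2), straight(2), straight(2)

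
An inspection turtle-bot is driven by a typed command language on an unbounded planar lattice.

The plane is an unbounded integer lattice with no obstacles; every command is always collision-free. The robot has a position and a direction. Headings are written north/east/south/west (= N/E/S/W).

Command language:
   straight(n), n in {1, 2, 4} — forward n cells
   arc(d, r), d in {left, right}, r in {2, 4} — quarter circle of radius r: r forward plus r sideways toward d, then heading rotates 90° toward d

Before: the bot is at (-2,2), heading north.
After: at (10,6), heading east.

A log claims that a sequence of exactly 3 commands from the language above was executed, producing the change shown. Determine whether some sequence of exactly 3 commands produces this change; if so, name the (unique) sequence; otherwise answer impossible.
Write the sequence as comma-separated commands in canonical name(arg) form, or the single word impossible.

key: running straight(4) before arc(right, 4) would end elsewhere — order is forced
t0: at (-2,2), heading north
step 1 (arc(right, 4)): at (2,6), heading east
step 2 (straight(4)): at (6,6), heading east
step 3 (straight(4)): at (10,6), heading east
no other 3-command option fits: unique.

arc(right, 4), straight(4), straight(4)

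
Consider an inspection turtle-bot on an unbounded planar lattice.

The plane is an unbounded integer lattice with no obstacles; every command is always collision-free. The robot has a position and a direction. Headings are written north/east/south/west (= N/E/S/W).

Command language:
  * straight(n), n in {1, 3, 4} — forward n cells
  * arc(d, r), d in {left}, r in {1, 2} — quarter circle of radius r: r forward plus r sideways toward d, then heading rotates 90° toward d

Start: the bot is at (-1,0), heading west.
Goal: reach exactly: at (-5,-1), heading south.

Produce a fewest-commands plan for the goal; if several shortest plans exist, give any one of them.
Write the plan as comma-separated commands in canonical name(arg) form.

straight(3), arc(left, 1)

begin: at (-1,0), heading west
[1] after straight(3): at (-4,0), heading west
[2] after arc(left, 1): at (-5,-1), heading south
nothing shorter than 2 reaches the goal.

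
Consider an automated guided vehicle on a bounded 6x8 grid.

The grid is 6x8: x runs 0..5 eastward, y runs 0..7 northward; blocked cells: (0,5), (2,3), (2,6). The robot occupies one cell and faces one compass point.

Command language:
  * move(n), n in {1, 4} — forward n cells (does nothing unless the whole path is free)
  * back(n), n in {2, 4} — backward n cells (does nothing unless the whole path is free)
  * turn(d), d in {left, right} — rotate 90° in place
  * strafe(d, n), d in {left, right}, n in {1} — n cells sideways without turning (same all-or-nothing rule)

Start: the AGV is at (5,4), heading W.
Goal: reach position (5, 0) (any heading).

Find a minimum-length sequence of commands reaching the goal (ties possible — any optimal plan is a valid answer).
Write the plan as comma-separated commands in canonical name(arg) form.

initial: at (5,4), heading W
[1] after turn(right): at (5,4), heading N
[2] after back(4): at (5,0), heading N
no 1-step plan works, so 2 is optimal.

turn(right), back(4)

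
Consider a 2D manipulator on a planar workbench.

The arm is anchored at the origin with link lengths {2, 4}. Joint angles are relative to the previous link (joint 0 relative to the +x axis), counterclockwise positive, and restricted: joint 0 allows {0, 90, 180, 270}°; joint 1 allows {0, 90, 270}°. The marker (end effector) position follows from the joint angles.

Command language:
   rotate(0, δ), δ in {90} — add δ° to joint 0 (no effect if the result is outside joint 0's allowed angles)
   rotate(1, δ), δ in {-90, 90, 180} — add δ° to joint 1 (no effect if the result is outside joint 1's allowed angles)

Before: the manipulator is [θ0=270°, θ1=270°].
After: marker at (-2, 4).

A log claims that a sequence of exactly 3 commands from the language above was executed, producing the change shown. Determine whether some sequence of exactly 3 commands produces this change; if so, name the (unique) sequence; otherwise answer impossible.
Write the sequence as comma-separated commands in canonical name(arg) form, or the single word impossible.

rotate(0, 90), rotate(0, 90), rotate(0, 90)

t0: [θ0=270°, θ1=270°]
step 1 (rotate(0, 90)): [θ0=0°, θ1=270°]
step 2 (rotate(0, 90)): [θ0=90°, θ1=270°]
step 3 (rotate(0, 90)): [θ0=180°, θ1=270°]
all 64 alternatives checked — unique.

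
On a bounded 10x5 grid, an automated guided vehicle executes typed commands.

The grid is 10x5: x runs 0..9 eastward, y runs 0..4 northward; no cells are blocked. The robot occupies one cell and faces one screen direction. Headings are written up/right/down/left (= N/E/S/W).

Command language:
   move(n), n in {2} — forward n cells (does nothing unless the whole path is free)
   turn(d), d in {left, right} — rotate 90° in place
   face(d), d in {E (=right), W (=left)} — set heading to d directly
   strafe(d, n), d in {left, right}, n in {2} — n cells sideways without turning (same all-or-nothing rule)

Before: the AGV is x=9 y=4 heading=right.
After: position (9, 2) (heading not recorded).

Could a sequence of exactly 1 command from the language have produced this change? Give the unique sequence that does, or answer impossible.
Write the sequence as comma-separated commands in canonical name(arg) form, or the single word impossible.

begin: x=9 y=4 heading=right
[1] after strafe(right, 2): x=9 y=2 heading=right
all 7 alternatives checked — unique.

strafe(right, 2)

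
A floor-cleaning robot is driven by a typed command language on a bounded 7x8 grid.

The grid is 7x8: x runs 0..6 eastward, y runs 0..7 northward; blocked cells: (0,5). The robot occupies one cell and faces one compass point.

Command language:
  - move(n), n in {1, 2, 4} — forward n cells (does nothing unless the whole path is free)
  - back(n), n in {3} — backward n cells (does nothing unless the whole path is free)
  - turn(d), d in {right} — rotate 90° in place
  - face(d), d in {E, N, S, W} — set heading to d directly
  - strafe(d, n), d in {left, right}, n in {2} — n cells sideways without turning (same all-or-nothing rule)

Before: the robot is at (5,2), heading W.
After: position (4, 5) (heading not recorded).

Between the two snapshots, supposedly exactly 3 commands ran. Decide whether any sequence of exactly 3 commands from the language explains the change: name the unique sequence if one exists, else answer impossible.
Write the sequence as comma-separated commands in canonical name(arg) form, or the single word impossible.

key: running back(3) before move(1) would end elsewhere — order is forced
initial: at (5,2), heading W
[1] after move(1): at (4,2), heading W
[2] after face(S): at (4,2), heading S
[3] after back(3): at (4,5), heading S
no rival 3-sequence matches.

move(1), face(S), back(3)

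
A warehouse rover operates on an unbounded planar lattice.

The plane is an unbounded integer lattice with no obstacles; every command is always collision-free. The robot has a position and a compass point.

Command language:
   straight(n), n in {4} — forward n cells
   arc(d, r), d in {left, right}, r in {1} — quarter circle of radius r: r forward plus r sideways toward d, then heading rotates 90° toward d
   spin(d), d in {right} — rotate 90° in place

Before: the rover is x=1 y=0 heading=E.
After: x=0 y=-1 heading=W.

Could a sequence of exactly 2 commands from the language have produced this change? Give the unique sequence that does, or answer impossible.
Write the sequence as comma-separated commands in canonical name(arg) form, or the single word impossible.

key: order matters: swapping spin(right) and arc(right, 1) lands elsewhere
t0: x=1 y=0 heading=E
t=1 spin(right) ⇒ x=1 y=0 heading=S
t=2 arc(right, 1) ⇒ x=0 y=-1 heading=W
no other 2-command option fits: unique.

spin(right), arc(right, 1)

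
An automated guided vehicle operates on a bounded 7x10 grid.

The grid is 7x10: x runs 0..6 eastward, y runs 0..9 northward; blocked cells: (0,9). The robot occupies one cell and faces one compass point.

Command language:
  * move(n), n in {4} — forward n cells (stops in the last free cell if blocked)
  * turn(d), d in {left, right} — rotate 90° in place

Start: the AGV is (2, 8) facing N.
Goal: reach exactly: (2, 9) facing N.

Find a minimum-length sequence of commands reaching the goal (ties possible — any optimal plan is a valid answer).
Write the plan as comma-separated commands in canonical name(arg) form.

begin: (2, 8) facing N
step 1 (move(4)): (2, 9) facing N
no 0-step plan works, so 1 is optimal.

move(4)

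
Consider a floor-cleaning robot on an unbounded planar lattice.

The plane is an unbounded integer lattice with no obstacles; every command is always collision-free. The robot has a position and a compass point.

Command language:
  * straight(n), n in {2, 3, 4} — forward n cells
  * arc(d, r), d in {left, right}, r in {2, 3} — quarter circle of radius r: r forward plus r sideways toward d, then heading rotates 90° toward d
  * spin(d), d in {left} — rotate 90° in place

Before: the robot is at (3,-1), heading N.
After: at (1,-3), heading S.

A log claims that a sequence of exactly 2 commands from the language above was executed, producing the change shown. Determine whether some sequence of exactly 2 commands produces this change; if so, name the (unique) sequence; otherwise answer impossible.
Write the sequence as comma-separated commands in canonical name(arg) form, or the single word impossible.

key: running arc(left, 2) before spin(left) would end elsewhere — order is forced
t0: at (3,-1), heading N
t=1 spin(left) ⇒ at (3,-1), heading W
t=2 arc(left, 2) ⇒ at (1,-3), heading S
no other 2-command option fits: unique.

spin(left), arc(left, 2)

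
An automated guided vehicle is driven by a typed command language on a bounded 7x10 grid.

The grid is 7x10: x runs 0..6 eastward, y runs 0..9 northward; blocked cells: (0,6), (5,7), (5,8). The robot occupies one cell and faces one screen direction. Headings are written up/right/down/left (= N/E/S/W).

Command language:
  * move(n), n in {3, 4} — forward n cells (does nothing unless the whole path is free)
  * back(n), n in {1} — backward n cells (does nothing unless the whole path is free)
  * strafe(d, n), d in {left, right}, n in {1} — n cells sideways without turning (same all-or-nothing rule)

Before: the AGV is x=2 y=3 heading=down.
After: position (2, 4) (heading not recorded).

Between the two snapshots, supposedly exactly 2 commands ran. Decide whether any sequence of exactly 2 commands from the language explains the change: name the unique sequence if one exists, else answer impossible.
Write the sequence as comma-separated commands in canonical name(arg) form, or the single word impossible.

key: running back(1) before move(4) would end elsewhere — order is forced
begin: x=2 y=3 heading=down
1. move(4) → x=2 y=3 heading=down
2. back(1) → x=2 y=4 heading=down
uniquely the one of 25 2-step routes that fits.

move(4), back(1)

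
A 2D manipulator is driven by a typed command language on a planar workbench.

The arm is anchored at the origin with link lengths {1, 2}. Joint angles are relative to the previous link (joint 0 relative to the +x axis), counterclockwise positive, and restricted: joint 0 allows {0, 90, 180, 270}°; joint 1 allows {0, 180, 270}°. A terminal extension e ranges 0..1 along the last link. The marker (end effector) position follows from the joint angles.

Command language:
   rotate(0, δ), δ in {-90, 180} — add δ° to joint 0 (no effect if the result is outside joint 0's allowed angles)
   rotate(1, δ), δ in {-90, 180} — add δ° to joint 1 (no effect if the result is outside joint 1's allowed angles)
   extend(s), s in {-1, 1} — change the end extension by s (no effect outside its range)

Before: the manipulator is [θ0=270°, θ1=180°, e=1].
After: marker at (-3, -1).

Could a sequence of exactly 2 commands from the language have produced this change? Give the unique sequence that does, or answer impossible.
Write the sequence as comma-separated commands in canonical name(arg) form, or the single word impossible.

key: order matters: swapping rotate(1, 180) and rotate(1, -90) lands elsewhere
initial: [θ0=270°, θ1=180°, e=1]
t=1 rotate(1, 180) ⇒ [θ0=270°, θ1=0°, e=1]
t=2 rotate(1, -90) ⇒ [θ0=270°, θ1=270°, e=1]
no rival 2-sequence matches.

rotate(1, 180), rotate(1, -90)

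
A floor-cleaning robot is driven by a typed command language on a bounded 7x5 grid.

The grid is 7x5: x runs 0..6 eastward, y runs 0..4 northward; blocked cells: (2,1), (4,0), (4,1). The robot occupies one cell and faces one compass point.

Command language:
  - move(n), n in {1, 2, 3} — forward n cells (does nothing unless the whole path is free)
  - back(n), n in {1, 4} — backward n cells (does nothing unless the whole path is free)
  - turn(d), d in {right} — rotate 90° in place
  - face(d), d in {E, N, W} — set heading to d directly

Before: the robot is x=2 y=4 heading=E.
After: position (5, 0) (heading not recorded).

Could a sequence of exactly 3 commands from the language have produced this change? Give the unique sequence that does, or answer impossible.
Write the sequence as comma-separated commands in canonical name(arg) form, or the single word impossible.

move(3), face(N), back(4)

key: running back(4) before move(3) would end elsewhere — order is forced
initial: x=2 y=4 heading=E
1. move(3) → x=5 y=4 heading=E
2. face(N) → x=5 y=4 heading=N
3. back(4) → x=5 y=0 heading=N
uniquely the one of 729 3-step routes that fits.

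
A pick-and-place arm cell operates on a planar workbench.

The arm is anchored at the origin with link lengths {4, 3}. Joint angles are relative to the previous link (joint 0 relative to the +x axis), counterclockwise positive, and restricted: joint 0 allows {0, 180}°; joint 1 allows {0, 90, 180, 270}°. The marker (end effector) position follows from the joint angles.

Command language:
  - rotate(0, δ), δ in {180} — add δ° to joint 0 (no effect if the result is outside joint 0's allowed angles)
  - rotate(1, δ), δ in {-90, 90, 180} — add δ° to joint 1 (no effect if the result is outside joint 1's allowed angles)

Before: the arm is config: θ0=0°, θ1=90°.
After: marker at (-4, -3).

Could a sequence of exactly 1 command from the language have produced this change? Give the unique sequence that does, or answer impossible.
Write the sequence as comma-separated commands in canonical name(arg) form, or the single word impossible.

start: config: θ0=0°, θ1=90°
[1] after rotate(0, 180): config: θ0=180°, θ1=90°
all 4 alternatives checked — unique.

rotate(0, 180)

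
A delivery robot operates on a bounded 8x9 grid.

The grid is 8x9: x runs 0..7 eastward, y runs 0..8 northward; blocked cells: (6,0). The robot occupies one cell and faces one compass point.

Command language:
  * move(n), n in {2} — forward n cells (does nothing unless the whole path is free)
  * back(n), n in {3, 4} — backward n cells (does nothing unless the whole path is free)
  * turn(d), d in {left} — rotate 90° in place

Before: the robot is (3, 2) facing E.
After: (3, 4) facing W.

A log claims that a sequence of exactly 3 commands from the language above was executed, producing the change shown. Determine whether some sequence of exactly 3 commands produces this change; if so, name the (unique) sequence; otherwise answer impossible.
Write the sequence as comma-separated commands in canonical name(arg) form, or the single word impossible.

turn(left), move(2), turn(left)

key: cell and facing (now W) both changed — the 3 commands mix motion and turning
initial: (3, 2) facing E
1. turn(left) → (3, 2) facing N
2. move(2) → (3, 4) facing N
3. turn(left) → (3, 4) facing W
uniquely the one of 64 3-step routes that fits.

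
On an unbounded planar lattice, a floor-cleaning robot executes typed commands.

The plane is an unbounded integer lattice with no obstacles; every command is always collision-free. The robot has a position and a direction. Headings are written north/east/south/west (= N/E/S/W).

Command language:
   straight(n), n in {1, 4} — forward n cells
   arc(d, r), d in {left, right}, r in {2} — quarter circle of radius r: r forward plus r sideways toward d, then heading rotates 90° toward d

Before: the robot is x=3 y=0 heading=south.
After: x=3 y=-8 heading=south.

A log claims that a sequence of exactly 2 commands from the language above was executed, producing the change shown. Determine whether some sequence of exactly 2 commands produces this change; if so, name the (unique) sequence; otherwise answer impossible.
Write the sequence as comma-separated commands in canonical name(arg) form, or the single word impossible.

key: still facing S at the end — nothing in the sequence rotates
begin: x=3 y=0 heading=south
[1] after straight(4): x=3 y=-4 heading=south
[2] after straight(4): x=3 y=-8 heading=south
all 16 alternatives checked — unique.

straight(4), straight(4)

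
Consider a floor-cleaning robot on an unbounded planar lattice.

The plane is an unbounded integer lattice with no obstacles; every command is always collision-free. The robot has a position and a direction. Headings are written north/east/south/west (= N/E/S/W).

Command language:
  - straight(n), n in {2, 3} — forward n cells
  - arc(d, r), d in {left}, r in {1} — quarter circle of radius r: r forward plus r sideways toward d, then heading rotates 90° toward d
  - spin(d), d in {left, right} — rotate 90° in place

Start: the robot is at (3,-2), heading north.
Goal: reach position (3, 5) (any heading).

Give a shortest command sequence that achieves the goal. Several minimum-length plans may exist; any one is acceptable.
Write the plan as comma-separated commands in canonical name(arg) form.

straight(3), straight(2), straight(2)

initial: at (3,-2), heading north
t=1 straight(3) ⇒ at (3,1), heading north
t=2 straight(2) ⇒ at (3,3), heading north
t=3 straight(2) ⇒ at (3,5), heading north
nothing shorter than 3 reaches the goal.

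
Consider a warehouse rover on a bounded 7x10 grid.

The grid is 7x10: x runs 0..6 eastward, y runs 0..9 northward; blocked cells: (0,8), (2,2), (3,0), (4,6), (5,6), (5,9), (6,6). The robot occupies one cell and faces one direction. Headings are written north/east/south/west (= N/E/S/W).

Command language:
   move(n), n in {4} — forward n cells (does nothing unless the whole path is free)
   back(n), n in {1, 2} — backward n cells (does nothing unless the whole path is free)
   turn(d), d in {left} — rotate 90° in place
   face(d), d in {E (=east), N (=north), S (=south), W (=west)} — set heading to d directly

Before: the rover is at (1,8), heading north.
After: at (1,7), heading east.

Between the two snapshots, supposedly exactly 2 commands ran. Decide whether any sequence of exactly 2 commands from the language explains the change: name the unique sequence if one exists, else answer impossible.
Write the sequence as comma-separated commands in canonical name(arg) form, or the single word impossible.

back(1), face(E)

key: running face(E) before back(1) would end elsewhere — order is forced
begin: at (1,8), heading north
t=1 back(1) ⇒ at (1,7), heading north
t=2 face(E) ⇒ at (1,7), heading east
uniquely the one of 64 2-step routes that fits.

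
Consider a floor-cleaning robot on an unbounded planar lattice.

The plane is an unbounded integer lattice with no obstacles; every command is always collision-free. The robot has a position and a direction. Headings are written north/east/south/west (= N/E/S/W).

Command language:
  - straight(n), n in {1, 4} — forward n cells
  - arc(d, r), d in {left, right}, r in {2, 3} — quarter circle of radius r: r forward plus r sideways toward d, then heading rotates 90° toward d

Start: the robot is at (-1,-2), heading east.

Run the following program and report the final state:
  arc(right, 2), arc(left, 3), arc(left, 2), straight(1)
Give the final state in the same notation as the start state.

from: at (-1,-2), heading east
[1] after arc(right, 2): at (1,-4), heading south
[2] after arc(left, 3): at (4,-7), heading east
[3] after arc(left, 2): at (6,-5), heading north
[4] after straight(1): at (6,-4), heading north

at (6,-4), heading north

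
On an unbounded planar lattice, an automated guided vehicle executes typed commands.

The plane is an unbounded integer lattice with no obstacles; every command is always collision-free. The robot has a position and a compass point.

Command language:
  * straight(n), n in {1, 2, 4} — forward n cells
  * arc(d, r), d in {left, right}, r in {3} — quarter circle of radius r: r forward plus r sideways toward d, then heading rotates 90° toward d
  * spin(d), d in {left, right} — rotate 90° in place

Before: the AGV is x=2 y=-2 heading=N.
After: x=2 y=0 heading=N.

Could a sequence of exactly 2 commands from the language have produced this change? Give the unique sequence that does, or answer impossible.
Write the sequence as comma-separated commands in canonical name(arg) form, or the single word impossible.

key: still facing N at the end — nothing in the sequence rotates
begin: x=2 y=-2 heading=N
step 1 (straight(1)): x=2 y=-1 heading=N
step 2 (straight(1)): x=2 y=0 heading=N
all 49 alternatives checked — unique.

straight(1), straight(1)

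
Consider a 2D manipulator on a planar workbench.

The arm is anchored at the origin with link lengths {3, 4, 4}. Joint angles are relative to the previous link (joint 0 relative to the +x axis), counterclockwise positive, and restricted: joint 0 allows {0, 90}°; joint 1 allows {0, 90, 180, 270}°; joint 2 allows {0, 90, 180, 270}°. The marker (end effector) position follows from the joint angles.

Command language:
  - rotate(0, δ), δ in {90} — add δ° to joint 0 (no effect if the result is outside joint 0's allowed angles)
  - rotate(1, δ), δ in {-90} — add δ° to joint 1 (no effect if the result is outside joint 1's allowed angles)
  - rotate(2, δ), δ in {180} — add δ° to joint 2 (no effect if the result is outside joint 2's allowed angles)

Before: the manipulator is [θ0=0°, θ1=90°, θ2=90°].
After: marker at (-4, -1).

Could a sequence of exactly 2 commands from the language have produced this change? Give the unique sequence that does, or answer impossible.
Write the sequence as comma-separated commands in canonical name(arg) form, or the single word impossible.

rotate(0, 90), rotate(0, 90)

from: [θ0=0°, θ1=90°, θ2=90°]
1. rotate(0, 90) → [θ0=90°, θ1=90°, θ2=90°]
2. rotate(0, 90) → [θ0=90°, θ1=90°, θ2=90°]
no other 2-command option fits: unique.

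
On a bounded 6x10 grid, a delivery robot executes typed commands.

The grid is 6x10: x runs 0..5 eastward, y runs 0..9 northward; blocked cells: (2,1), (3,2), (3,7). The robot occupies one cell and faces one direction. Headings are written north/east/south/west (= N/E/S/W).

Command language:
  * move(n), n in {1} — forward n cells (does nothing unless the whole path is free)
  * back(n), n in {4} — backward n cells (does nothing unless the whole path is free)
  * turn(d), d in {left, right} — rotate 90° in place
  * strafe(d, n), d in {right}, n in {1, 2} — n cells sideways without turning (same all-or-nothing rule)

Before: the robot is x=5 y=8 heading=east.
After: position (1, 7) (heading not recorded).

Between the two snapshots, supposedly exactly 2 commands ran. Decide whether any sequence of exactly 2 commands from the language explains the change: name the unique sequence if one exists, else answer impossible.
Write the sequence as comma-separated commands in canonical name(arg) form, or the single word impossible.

key: running strafe(right, 1) before back(4) would end elsewhere — order is forced
begin: x=5 y=8 heading=east
step 1 (back(4)): x=1 y=8 heading=east
step 2 (strafe(right, 1)): x=1 y=7 heading=east
uniquely the one of 36 2-step routes that fits.

back(4), strafe(right, 1)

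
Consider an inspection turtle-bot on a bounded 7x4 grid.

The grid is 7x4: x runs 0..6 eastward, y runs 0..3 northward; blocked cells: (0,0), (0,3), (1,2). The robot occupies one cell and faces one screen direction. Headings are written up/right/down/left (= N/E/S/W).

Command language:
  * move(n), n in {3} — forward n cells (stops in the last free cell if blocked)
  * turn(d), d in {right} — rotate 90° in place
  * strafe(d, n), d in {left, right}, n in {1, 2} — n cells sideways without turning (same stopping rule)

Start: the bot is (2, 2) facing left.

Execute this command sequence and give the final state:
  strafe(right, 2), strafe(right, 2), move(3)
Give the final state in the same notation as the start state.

(1, 3) facing left

begin: (2, 2) facing left
1. strafe(right, 2) → (2, 3) facing left
2. strafe(right, 2) → (2, 3) facing left
3. move(3) → (1, 3) facing left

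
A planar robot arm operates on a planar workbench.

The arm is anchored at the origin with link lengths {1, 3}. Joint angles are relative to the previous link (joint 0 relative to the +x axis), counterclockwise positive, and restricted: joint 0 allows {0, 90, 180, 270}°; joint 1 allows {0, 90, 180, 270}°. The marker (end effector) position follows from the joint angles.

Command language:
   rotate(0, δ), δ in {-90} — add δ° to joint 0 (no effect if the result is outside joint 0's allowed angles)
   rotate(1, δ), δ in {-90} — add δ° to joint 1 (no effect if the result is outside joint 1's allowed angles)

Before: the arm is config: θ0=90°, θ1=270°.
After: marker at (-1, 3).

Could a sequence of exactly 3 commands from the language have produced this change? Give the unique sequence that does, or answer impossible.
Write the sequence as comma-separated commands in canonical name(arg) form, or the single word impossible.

from: config: θ0=90°, θ1=270°
[1] after rotate(0, -90): config: θ0=0°, θ1=270°
[2] after rotate(0, -90): config: θ0=270°, θ1=270°
[3] after rotate(0, -90): config: θ0=180°, θ1=270°
no other 3-command option fits: unique.

rotate(0, -90), rotate(0, -90), rotate(0, -90)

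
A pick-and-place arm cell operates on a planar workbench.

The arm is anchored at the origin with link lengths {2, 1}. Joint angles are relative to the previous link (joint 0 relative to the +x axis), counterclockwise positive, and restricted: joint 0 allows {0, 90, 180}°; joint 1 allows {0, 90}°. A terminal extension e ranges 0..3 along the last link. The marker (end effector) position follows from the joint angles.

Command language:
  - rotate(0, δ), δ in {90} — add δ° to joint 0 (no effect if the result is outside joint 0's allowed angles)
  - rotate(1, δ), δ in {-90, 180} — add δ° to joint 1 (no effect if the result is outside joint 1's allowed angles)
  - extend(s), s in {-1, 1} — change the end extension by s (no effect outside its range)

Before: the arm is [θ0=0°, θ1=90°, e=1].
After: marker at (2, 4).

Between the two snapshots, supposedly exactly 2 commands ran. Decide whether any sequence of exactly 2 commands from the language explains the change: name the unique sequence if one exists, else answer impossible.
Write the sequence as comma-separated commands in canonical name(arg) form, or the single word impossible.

initial: [θ0=0°, θ1=90°, e=1]
t=1 extend(1) ⇒ [θ0=0°, θ1=90°, e=2]
t=2 extend(1) ⇒ [θ0=0°, θ1=90°, e=3]
all 25 alternatives checked — unique.

extend(1), extend(1)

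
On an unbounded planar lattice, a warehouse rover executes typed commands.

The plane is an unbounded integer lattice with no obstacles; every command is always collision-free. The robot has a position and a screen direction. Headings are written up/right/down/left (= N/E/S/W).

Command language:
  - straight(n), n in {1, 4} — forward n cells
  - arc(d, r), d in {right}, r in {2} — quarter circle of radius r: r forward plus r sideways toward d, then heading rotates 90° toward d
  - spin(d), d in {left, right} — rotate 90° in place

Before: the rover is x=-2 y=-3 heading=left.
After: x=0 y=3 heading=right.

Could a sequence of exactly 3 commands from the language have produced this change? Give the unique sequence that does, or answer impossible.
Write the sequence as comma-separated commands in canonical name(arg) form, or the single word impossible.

spin(right), straight(4), arc(right, 2)

key: running arc(right, 2) before spin(right) would end elsewhere — order is forced
begin: x=-2 y=-3 heading=left
[1] after spin(right): x=-2 y=-3 heading=up
[2] after straight(4): x=-2 y=1 heading=up
[3] after arc(right, 2): x=0 y=3 heading=right
all 125 alternatives checked — unique.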